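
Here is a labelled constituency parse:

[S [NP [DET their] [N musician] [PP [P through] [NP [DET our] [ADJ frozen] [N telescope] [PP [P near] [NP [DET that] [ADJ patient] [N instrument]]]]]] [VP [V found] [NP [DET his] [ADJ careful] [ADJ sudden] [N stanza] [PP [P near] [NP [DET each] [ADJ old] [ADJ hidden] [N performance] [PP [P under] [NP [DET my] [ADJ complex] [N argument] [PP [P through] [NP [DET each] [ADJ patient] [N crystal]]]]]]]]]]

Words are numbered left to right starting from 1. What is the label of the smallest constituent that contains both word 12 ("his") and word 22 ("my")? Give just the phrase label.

NP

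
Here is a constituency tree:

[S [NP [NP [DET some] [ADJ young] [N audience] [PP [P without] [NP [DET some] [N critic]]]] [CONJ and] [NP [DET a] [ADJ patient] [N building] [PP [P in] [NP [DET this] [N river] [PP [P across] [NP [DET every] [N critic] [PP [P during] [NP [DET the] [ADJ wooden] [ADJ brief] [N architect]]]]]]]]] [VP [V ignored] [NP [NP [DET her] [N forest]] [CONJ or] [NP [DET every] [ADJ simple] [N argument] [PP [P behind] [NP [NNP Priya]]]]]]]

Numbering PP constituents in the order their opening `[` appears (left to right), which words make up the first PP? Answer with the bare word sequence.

without some critic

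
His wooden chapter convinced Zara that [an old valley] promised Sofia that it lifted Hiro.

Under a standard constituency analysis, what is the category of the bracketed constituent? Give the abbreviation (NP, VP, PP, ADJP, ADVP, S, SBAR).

The span is built around the noun "valley" — a noun phrase (NP).

NP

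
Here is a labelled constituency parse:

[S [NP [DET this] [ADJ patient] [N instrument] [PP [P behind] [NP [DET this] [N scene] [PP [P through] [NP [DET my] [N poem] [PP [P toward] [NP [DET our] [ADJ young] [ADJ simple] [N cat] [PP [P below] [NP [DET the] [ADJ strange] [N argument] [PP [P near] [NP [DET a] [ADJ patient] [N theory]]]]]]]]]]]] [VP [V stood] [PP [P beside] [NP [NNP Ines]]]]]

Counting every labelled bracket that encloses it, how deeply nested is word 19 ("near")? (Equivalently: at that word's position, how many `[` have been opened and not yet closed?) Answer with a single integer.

12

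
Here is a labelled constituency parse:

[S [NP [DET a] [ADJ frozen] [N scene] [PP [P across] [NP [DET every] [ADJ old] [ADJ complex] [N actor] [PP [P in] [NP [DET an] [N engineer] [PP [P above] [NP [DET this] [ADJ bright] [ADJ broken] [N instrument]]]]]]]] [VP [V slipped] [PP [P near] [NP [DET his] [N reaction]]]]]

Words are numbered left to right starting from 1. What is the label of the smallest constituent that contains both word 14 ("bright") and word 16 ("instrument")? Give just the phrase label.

NP

The smallest bracket enclosing both words is [NP this bright broken instrument], so the label is NP.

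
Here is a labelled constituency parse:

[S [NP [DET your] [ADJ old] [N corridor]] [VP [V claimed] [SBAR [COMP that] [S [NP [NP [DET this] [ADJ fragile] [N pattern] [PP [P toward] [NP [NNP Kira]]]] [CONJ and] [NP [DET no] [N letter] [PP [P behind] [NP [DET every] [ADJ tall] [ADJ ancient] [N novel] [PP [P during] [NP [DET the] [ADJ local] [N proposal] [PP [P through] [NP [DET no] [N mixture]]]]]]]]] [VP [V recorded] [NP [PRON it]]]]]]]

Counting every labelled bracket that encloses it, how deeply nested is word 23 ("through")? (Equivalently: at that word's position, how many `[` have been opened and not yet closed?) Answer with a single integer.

12

Path from the root down to the word: S → VP → SBAR → S → NP → NP → PP → NP → PP → NP → PP → P. That is 12 enclosing brackets.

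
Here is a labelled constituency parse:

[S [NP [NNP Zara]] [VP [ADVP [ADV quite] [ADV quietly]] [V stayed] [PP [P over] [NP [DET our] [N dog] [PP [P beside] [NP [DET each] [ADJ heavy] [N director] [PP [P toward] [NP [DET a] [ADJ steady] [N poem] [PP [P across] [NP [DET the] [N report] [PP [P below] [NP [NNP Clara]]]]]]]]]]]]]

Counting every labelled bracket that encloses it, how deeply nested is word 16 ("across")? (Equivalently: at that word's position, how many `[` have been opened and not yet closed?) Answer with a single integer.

10

Path from the root down to the word: S → VP → PP → NP → PP → NP → PP → NP → PP → P. That is 10 enclosing brackets.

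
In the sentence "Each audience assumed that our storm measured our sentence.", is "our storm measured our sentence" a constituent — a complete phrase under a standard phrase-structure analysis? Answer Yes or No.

Yes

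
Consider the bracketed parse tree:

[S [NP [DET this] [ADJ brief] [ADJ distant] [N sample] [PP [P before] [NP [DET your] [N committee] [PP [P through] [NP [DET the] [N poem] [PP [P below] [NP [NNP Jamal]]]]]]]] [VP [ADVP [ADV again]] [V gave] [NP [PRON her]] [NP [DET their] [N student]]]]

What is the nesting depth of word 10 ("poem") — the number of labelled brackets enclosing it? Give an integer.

The word sits inside N, which is inside NP, inside PP, inside NP, inside PP, inside NP, inside S — 7 brackets in all.

7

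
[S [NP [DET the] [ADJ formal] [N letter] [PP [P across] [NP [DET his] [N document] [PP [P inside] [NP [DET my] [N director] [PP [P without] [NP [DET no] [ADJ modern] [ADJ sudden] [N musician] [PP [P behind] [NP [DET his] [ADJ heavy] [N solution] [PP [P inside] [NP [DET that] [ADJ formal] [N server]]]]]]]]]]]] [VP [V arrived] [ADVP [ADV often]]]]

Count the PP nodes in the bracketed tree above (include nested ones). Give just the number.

The PP constituents are: [PP across his document inside my director without no modern sudden musician behind his heavy solution inside that formal server]; [PP inside my director without no modern sudden musician behind his heavy solution inside that formal server]; [PP without no modern sudden musician behind his heavy solution inside that formal server]; [PP behind his heavy solution inside that formal server]; [PP inside that formal server]. Total: 5.

5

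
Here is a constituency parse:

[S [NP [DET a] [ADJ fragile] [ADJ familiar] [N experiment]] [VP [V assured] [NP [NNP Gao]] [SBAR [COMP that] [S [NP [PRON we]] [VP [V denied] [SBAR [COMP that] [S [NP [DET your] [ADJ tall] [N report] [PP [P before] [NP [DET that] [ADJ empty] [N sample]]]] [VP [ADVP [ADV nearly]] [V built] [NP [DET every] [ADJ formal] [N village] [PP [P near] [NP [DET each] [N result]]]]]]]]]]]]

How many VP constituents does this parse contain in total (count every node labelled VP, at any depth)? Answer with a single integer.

3

The VP constituents are: [VP assured Gao that we denied that your tall report before that empty sample nearly built every formal village near each result]; [VP denied that your tall report before that empty sample nearly built every formal village near each result]; [VP nearly built every formal village near each result]. Total: 3.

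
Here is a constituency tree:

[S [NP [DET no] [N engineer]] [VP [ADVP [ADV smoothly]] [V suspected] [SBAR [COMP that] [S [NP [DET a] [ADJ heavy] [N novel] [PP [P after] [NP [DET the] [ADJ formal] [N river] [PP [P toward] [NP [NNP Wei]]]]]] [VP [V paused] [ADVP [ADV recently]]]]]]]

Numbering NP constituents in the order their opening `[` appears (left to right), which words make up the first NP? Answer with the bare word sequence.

The NP opening brackets appear, in order, over: "no engineer"; "a heavy novel after the formal river toward Wei"; "the formal river toward Wei"; "Wei". The first one spans "no engineer".

no engineer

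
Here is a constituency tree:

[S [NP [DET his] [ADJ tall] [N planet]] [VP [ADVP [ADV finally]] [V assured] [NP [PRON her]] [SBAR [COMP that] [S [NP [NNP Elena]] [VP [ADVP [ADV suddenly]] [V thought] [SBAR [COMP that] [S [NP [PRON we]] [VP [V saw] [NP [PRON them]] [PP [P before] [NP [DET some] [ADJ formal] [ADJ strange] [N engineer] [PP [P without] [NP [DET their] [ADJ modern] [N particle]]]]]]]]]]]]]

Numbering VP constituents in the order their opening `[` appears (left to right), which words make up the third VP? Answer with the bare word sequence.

saw them before some formal strange engineer without their modern particle

In left-to-right order the VP constituents are "finally assured her that Elena suddenly thought that we saw them before some formal strange engineer without their modern particle"; "suddenly thought that we saw them before some formal strange engineer without their modern particle"; "saw them before some formal strange engineer without their modern particle". Number 3 is "saw them before some formal strange engineer without their modern particle".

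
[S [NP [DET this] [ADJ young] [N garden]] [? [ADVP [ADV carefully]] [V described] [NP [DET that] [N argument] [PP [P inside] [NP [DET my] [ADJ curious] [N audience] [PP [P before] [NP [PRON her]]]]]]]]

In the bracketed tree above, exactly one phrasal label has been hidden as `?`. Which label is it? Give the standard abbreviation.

VP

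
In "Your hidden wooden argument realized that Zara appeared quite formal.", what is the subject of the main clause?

your hidden wooden argument

"your hidden wooden argument" is the NP that combines with the VP headed by "realized" to form the main clause — the subject.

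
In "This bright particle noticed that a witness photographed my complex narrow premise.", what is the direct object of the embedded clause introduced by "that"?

Within the embedded clause introduced by "that", the direct object of "photographed" is "my complex narrow premise".

my complex narrow premise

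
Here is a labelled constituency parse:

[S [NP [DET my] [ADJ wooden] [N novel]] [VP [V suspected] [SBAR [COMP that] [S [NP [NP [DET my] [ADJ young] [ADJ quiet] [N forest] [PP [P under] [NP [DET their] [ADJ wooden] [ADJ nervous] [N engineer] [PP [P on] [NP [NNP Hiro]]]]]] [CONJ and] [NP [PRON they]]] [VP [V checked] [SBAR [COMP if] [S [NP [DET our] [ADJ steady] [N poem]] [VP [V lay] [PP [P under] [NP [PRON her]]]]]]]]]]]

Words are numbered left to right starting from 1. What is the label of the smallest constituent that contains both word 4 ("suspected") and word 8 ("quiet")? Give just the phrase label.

VP

The smallest bracket enclosing both words is [VP suspected that my young quiet forest under their wooden nervous engineer on Hiro and they checked if our steady poem lay under her], so the label is VP.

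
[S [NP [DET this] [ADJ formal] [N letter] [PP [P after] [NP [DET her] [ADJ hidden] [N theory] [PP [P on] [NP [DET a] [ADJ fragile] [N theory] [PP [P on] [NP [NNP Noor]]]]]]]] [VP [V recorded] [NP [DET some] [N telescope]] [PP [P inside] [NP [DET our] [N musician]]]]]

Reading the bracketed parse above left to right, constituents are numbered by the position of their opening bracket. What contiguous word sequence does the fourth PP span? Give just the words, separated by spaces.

inside our musician

The PP opening brackets appear, in order, over: "after her hidden theory on a fragile theory on Noor"; "on a fragile theory on Noor"; "on Noor"; "inside our musician". The fourth one spans "inside our musician".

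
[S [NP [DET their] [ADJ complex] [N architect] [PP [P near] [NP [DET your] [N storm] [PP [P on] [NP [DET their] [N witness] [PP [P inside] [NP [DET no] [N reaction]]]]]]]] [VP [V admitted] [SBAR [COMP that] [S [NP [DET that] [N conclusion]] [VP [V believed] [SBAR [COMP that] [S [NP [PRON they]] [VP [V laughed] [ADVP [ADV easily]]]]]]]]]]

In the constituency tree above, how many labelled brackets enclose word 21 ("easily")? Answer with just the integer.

10

The word sits inside ADV, which is inside ADVP, inside VP, inside S, inside SBAR, inside VP, inside S, inside SBAR, inside VP, inside S — 10 brackets in all.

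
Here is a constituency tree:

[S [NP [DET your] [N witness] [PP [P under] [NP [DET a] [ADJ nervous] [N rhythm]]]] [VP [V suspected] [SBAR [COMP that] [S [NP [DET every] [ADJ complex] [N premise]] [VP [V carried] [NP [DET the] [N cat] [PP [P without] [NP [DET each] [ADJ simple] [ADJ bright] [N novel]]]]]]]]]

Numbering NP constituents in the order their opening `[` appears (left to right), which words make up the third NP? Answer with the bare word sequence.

every complex premise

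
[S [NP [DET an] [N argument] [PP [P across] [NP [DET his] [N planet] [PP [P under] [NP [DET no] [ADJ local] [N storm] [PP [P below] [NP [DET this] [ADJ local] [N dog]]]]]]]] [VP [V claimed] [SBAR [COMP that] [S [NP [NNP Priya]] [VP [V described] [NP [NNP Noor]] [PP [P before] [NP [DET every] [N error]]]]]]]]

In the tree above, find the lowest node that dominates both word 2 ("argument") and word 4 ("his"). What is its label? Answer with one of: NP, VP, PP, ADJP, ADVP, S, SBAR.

NP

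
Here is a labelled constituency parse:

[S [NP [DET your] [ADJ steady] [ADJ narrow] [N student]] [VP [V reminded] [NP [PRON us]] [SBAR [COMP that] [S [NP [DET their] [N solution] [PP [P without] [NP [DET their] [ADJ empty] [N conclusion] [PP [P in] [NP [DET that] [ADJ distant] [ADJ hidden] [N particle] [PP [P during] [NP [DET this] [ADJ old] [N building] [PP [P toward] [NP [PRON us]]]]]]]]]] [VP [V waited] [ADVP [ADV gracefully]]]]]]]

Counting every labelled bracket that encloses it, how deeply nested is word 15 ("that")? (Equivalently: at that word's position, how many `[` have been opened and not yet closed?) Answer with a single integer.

The word sits inside DET, which is inside NP, inside PP, inside NP, inside PP, inside NP, inside S, inside SBAR, inside VP, inside S — 10 brackets in all.

10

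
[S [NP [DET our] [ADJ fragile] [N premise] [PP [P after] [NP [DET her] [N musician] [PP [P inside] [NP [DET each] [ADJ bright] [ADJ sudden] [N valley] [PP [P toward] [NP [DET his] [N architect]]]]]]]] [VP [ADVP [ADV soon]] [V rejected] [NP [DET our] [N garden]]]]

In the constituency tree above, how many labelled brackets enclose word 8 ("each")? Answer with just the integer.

7

The word sits inside DET, which is inside NP, inside PP, inside NP, inside PP, inside NP, inside S — 7 brackets in all.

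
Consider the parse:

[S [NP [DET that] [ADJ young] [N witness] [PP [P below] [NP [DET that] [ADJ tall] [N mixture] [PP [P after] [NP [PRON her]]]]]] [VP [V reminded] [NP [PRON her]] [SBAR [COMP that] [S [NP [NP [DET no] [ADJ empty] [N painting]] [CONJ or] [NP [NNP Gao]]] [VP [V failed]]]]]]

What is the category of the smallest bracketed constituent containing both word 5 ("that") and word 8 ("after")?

NP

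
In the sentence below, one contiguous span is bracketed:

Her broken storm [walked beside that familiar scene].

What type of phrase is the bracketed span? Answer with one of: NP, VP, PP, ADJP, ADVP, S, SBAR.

VP

The span is built around the verb "walked" — a verb phrase (VP).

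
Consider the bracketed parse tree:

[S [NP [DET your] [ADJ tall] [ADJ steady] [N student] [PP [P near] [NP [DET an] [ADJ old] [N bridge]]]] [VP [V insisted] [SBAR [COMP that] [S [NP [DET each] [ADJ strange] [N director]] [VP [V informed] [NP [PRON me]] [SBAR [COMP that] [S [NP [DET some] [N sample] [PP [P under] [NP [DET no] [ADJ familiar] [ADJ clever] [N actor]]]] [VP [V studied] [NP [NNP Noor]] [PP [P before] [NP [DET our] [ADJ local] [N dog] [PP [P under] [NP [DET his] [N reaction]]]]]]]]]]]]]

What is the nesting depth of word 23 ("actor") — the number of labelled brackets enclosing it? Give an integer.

11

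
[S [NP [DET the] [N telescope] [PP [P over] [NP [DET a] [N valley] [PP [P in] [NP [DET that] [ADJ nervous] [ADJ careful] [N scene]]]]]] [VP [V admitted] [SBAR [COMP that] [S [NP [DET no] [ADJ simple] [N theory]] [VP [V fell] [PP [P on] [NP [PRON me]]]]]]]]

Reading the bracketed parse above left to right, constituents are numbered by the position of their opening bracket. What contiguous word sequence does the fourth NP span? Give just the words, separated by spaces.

no simple theory

The NP opening brackets appear, in order, over: "the telescope over a valley in that nervous careful scene"; "a valley in that nervous careful scene"; "that nervous careful scene"; "no simple theory"; "me". The fourth one spans "no simple theory".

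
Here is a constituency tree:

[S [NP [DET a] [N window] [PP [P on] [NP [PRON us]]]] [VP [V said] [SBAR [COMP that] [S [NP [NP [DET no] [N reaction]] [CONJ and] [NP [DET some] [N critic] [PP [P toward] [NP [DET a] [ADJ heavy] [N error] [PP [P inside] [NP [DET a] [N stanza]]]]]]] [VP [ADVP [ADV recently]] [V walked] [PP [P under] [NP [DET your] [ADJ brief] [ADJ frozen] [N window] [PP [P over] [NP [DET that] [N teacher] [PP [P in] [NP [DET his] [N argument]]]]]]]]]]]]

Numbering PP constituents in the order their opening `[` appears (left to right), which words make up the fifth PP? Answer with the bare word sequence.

over that teacher in his argument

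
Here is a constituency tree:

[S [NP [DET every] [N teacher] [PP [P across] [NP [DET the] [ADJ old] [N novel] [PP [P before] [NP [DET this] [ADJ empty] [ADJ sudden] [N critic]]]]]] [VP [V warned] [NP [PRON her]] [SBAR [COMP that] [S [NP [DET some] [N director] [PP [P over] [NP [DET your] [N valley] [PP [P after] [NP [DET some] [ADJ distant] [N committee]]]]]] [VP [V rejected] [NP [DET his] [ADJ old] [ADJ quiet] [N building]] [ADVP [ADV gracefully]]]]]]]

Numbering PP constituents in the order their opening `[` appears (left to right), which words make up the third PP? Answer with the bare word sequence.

over your valley after some distant committee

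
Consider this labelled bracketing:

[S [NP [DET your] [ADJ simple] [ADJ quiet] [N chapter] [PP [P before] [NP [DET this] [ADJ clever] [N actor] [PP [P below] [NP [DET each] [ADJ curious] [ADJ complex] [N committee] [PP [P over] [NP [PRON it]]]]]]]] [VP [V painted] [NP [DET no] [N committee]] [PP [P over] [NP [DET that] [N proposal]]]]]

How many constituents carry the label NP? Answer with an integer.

Scanning left to right, an opening `[NP` appears at word positions 1, 6, 10, 15, 17, 20 — 6 in total.

6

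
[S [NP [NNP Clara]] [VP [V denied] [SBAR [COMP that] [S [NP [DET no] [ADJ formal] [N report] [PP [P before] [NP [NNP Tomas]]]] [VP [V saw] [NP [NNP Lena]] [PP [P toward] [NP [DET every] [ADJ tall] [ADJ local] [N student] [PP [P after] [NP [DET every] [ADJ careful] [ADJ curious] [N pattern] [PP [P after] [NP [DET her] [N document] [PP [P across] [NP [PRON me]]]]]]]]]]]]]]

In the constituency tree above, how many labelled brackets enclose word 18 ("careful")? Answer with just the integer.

Path from the root down to the word: S → VP → SBAR → S → VP → PP → NP → PP → NP → ADJ. That is 10 enclosing brackets.

10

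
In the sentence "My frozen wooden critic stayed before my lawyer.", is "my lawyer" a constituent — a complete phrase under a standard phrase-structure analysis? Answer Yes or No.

These words form the whole noun phrase headed by "lawyer", so yes — one constituent.

Yes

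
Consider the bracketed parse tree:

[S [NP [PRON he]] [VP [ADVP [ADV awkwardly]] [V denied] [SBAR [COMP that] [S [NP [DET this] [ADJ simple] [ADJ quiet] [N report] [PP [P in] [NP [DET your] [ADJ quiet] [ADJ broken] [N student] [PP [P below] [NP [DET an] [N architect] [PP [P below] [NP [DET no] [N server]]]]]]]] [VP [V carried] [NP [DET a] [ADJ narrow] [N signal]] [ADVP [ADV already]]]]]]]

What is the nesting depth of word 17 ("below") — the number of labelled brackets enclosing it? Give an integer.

Path from the root down to the word: S → VP → SBAR → S → NP → PP → NP → PP → NP → PP → P. That is 11 enclosing brackets.

11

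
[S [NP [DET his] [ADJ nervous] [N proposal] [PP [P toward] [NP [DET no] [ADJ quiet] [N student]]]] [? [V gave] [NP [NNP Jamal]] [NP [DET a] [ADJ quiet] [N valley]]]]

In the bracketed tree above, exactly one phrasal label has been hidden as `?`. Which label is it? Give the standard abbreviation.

Looking at what the `?` directly dominates — V 'gave', NP, NP — this is a verb phrase (VP).

VP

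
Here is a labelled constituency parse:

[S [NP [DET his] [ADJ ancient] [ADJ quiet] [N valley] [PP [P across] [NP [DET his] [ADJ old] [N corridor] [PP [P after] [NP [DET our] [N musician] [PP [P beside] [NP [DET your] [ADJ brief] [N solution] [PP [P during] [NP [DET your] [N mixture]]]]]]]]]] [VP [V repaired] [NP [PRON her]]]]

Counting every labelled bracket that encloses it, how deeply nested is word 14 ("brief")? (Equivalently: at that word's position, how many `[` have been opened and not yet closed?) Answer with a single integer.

9

Path from the root down to the word: S → NP → PP → NP → PP → NP → PP → NP → ADJ. That is 9 enclosing brackets.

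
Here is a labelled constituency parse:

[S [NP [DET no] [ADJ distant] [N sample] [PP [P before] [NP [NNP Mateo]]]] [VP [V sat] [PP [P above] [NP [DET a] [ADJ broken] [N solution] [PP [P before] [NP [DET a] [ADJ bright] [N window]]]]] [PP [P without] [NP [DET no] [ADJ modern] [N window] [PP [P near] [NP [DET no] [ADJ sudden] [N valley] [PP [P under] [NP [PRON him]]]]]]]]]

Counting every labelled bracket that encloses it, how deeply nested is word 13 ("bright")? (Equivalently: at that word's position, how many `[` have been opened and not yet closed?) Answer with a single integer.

Counting open brackets not yet closed at "bright": [S [VP [PP [NP [PP [NP [ADJ = 7.

7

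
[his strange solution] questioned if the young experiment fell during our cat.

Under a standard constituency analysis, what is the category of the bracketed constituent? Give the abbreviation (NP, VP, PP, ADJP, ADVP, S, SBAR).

NP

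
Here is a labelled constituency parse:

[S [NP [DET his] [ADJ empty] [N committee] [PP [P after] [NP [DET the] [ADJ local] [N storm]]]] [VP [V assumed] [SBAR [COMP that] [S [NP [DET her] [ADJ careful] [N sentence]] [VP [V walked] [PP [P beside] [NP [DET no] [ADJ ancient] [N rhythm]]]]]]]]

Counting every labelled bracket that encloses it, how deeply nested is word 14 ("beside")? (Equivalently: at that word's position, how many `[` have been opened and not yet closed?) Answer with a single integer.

7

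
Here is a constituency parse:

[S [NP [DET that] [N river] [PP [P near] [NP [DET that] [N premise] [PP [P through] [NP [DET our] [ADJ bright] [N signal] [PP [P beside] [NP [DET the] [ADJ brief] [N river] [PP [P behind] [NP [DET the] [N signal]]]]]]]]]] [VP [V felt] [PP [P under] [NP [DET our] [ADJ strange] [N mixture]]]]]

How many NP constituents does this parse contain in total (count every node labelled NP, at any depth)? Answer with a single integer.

6

The NP constituents are: [NP that river near that premise through our bright signal beside the brief river behind the signal]; [NP that premise through our bright signal beside the brief river behind the signal]; [NP our bright signal beside the brief river behind the signal]; [NP the brief river behind the signal]; [NP the signal]; [NP our strange mixture]. Total: 6.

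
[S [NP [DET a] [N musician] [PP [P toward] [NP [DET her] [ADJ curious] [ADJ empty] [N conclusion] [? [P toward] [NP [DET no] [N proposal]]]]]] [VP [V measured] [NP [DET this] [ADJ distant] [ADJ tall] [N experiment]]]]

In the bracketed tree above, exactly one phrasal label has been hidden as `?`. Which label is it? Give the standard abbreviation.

PP

Looking at what the `?` directly dominates — P 'toward', NP — this is a prepositional phrase (PP).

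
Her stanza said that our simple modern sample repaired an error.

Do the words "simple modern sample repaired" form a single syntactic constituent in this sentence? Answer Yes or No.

No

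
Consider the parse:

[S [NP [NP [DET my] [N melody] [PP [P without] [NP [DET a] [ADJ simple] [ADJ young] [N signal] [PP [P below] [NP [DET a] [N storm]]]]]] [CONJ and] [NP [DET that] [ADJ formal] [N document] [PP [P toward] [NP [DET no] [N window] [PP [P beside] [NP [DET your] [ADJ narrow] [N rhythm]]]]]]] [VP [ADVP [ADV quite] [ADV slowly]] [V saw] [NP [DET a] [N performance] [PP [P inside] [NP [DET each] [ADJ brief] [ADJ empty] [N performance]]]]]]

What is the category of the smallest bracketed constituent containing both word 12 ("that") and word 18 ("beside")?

NP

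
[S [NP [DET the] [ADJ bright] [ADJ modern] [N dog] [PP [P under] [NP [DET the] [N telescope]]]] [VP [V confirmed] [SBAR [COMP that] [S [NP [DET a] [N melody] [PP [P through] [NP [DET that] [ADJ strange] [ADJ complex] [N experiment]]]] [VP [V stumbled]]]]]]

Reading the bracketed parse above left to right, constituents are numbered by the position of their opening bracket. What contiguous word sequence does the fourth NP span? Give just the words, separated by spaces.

that strange complex experiment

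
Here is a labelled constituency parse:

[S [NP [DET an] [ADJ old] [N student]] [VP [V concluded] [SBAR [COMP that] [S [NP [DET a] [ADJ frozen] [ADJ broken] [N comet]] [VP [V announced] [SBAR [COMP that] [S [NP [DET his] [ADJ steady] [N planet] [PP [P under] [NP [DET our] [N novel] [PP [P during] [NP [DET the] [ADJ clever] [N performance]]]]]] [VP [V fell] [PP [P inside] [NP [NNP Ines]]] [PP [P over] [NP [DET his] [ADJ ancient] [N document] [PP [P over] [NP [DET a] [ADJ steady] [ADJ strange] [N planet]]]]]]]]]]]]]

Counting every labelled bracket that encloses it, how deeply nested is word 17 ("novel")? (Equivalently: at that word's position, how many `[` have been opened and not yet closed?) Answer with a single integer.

11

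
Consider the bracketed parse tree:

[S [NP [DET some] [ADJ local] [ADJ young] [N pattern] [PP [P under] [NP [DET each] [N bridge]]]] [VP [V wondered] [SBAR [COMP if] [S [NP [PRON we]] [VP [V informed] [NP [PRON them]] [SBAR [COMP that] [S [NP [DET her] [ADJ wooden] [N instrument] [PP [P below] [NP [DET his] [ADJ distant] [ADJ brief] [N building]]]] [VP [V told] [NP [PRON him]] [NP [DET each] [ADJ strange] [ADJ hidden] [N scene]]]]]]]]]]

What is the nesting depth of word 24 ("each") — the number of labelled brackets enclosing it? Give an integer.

10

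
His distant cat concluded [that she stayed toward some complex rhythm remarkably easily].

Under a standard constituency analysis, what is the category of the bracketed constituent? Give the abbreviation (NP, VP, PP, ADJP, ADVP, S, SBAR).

SBAR

"that" is the head of the bracketed span, so the span is a subordinate clause: SBAR.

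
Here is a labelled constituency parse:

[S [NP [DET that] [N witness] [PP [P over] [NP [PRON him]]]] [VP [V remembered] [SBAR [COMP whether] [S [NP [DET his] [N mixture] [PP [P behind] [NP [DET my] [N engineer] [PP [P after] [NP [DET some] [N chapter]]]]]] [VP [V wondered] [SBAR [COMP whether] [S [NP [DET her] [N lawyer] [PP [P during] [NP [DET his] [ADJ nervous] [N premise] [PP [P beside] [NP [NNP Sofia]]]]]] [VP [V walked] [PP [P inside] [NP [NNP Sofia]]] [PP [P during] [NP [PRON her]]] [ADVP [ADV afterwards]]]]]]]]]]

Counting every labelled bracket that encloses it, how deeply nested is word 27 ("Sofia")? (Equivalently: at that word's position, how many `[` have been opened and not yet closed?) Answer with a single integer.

11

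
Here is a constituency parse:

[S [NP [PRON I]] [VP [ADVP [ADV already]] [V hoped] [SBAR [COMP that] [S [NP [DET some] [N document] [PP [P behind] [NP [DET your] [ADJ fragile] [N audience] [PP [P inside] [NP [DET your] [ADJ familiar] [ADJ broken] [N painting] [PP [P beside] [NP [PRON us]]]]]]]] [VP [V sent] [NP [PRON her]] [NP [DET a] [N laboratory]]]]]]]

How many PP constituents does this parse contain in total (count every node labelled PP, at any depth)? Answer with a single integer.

Scanning left to right, an opening `[PP` appears at word positions 7, 11, 16 — 3 in total.

3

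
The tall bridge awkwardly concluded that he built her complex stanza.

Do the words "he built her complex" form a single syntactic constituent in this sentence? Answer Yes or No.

No

"he" belongs to the noun phrase "he" while "complex" belongs to the verb phrase "built her complex stanza"; a span that runs across that boundary is not a single phrase.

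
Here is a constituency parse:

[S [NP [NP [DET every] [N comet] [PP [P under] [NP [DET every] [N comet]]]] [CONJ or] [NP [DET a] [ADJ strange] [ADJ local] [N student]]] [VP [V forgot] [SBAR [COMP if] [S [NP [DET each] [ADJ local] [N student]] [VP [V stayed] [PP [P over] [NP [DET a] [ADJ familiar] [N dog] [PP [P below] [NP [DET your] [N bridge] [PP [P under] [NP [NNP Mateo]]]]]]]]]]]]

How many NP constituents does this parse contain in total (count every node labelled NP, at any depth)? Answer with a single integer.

8

Listing each NP by its span: [NP every comet under every comet or a strange local student]; [NP every comet under every comet]; [NP every comet]; [NP a strange local student]; [NP each local student]; [NP a familiar dog below your bridge under Mateo] … — that makes 8.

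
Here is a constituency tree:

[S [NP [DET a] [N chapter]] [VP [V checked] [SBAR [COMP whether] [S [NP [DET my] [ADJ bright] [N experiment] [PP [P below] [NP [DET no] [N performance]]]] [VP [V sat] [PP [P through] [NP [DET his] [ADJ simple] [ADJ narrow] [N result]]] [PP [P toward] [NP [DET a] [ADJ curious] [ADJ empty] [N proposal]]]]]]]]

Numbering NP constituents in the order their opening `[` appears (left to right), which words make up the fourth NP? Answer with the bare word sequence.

his simple narrow result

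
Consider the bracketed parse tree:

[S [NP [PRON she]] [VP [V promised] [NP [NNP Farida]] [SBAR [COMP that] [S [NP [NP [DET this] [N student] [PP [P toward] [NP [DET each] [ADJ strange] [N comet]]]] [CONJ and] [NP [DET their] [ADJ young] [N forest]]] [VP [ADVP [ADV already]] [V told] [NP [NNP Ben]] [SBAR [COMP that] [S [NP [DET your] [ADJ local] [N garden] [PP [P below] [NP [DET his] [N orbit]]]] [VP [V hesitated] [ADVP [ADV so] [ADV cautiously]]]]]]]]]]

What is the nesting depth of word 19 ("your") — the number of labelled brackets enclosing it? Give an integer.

9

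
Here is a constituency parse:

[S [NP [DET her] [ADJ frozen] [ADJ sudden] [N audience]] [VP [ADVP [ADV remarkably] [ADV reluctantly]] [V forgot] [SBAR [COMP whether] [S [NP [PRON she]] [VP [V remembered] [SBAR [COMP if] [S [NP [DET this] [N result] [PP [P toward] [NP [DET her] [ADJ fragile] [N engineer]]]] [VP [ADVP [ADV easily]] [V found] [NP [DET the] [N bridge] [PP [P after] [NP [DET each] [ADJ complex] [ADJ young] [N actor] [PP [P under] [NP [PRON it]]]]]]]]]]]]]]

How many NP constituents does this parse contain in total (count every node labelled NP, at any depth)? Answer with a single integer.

Listing each NP by its span: [NP her frozen sudden audience]; [NP she]; [NP this result toward her fragile engineer]; [NP her fragile engineer]; [NP the bridge after each complex young actor under it]; [NP each complex young actor under it] … — that makes 7.

7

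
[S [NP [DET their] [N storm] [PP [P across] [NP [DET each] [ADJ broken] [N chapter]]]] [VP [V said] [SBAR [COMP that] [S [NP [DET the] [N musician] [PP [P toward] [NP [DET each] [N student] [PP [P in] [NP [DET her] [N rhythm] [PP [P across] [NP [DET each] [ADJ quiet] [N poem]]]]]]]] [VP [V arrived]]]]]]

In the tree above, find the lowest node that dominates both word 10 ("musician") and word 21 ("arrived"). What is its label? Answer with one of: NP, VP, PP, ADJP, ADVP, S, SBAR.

S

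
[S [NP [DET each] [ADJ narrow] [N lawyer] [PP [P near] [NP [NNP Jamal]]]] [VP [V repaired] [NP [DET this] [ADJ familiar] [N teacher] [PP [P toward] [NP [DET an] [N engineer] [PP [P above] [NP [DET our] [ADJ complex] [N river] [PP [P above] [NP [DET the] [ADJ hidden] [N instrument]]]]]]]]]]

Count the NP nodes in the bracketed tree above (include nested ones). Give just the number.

6

Listing each NP by its span: [NP each narrow lawyer near Jamal]; [NP Jamal]; [NP this familiar teacher toward an engineer above our complex river above the hidden instrument]; [NP an engineer above our complex river above the hidden instrument]; [NP our complex river above the hidden instrument]; [NP the hidden instrument] — that makes 6.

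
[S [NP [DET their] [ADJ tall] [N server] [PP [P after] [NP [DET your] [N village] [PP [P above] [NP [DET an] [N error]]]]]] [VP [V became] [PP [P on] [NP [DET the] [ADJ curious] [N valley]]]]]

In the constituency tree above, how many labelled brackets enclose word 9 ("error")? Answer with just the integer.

7

Path from the root down to the word: S → NP → PP → NP → PP → NP → N. That is 7 enclosing brackets.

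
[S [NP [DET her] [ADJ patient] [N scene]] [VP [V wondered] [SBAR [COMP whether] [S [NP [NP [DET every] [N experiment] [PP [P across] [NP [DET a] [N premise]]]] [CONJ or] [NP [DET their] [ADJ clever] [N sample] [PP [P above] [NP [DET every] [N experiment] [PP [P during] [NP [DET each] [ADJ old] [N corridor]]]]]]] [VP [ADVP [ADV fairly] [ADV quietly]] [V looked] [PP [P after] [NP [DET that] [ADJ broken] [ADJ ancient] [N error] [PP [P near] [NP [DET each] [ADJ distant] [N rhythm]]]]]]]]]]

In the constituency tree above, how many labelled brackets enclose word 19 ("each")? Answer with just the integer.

Counting open brackets not yet closed at "each": [S [VP [SBAR [S [NP [NP [PP [NP [PP [NP [DET = 11.

11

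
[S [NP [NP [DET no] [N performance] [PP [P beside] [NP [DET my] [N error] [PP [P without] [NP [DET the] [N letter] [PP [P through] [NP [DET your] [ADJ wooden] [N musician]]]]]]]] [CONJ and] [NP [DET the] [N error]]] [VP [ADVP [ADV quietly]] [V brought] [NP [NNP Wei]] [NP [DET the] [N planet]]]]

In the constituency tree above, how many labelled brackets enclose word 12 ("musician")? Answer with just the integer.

10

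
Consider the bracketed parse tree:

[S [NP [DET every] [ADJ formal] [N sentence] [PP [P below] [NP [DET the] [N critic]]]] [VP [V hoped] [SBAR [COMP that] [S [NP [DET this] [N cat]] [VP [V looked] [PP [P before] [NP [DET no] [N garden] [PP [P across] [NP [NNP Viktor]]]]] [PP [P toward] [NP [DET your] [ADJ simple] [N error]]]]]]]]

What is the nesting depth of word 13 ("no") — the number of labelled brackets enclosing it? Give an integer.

Path from the root down to the word: S → VP → SBAR → S → VP → PP → NP → DET. That is 8 enclosing brackets.

8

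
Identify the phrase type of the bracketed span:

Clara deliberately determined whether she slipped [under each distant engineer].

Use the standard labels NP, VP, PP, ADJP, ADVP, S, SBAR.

PP

The span is built around the preposition "under" — a prepositional phrase (PP).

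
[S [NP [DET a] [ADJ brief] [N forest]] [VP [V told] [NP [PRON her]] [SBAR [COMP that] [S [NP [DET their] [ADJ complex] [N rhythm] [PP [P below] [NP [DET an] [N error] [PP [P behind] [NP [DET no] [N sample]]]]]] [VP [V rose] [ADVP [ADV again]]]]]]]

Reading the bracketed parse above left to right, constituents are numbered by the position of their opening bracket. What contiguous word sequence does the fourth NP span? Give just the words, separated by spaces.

an error behind no sample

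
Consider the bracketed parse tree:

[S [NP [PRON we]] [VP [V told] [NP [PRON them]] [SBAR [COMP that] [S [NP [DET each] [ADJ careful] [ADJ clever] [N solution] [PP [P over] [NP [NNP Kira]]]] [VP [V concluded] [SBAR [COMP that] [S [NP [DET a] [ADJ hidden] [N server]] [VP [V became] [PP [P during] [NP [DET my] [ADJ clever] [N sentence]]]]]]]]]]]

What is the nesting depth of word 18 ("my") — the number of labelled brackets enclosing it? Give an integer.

The word sits inside DET, which is inside NP, inside PP, inside VP, inside S, inside SBAR, inside VP, inside S, inside SBAR, inside VP, inside S — 11 brackets in all.

11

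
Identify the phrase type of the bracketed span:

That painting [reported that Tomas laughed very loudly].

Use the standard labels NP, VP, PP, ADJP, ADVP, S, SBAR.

VP

The bracketed span "reported that Tomas laughed very loudly" is headed by "reported", making it a verb phrase (VP).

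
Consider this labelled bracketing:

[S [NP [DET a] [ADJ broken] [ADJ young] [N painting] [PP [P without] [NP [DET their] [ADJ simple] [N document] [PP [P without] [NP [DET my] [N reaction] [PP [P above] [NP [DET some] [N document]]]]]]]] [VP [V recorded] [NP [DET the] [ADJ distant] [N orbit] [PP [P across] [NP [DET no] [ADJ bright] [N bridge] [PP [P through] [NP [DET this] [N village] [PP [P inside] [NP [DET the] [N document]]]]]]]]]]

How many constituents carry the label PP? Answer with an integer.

Listing each PP by its span: [PP without their simple document without my reaction above some document]; [PP without my reaction above some document]; [PP above some document]; [PP across no bright bridge through this village inside the document]; [PP through this village inside the document]; [PP inside the document] — that makes 6.

6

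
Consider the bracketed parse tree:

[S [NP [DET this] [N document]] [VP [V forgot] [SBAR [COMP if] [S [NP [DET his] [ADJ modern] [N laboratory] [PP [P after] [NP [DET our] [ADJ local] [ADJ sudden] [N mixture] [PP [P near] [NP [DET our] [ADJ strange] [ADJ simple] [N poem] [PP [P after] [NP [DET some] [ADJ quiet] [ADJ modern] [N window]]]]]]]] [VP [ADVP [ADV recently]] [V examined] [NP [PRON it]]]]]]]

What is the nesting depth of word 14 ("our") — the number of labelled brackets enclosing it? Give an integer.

10

Path from the root down to the word: S → VP → SBAR → S → NP → PP → NP → PP → NP → DET. That is 10 enclosing brackets.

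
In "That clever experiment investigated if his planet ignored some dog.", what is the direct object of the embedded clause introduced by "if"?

some dog

Within the embedded clause introduced by "if", the direct object of "ignored" is "some dog".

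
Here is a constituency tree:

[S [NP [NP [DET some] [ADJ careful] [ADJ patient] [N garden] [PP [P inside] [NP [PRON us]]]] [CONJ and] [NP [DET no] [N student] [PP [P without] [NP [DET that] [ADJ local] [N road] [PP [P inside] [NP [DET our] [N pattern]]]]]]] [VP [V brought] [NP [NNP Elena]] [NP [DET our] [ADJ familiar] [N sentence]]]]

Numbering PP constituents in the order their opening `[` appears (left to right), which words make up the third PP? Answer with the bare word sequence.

In left-to-right order the PP constituents are "inside us"; "without that local road inside our pattern"; "inside our pattern". Number 3 is "inside our pattern".

inside our pattern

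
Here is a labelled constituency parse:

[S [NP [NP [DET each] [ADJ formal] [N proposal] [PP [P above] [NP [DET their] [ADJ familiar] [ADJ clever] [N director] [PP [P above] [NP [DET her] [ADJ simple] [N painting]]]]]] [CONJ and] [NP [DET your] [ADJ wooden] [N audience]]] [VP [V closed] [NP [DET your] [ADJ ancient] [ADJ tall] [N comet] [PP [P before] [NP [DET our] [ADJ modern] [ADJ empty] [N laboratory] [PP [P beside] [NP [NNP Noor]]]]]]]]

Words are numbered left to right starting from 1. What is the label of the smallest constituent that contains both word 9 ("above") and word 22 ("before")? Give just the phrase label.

Word 9 lies under S → NP → NP → PP → NP → PP → P; word 22 lies under S → VP → NP → PP → P. The lowest shared node is the S.

S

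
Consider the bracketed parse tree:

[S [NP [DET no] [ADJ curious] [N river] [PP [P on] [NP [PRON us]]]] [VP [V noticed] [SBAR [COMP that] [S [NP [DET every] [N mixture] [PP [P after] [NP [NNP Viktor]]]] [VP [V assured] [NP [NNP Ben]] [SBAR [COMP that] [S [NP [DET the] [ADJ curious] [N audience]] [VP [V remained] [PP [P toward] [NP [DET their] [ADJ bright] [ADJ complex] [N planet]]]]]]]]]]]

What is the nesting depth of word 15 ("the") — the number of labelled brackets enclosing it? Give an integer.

The word sits inside DET, which is inside NP, inside S, inside SBAR, inside VP, inside S, inside SBAR, inside VP, inside S — 9 brackets in all.

9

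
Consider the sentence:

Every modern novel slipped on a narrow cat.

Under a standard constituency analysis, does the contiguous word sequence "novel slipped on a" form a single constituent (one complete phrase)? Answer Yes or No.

No

The smallest constituent containing the whole sequence is the clause [S every modern novel slipped on a narrow cat], but the sequence is only part of it — it straddles the boundary between noun phrase "every modern novel" and verb phrase "slipped on a narrow cat".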